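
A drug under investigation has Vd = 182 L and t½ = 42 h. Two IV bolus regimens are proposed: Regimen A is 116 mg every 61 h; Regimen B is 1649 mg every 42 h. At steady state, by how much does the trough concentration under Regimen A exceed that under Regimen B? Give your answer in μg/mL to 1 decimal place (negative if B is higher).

Regimen A: f = (1/2)^(61/42) ≈ 0.3654; Cmin,ss = (116/182)·f/(1−f) ≈ 0.367 μg/mL.
Regimen B: f = (1/2)^(42/42) ≈ 0.5000; Cmin,ss = (1649/182)·f/(1−f) ≈ 9.060 μg/mL.
Difference ≈ 0.367 − 9.060 ≈ -8.693 μg/mL.

-8.7 μg/mL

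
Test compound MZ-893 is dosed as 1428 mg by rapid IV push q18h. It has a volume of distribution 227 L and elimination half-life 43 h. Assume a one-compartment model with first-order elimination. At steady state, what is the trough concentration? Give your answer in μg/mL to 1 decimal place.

18.7 μg/mL

k = ln2/t½ = ln2/43 ≈ 0.016120 h⁻¹; fraction remaining f = e^(−kτ) = e^(−0.016120×18) ≈ 0.7481.
Accumulation ratio R = 1/(1 − f) ≈ 1/0.2519 ≈ 3.9698.
Single-dose peak C₀ = D/Vd = 1428/227 ≈ 6.291 μg/mL.
Steady-state peak Cmax,ss = C₀·R ≈ 6.291 × 3.9698 ≈ 24.974 μg/mL.
One interval later, Cmin,ss = Cmax,ss·e^(−kτ) ≈ 24.974 × 0.7481 ≈ 18.683 μg/mL.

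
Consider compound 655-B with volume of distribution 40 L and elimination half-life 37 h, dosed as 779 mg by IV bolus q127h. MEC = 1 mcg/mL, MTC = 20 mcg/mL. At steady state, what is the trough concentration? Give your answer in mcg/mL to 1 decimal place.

Over one 127-h interval, 127/37 ≈ 3.4324 half-lives elapse, leaving f ≈ 0.0926 of each dose.
Accumulation ratio R = 1/(1 − f) ≈ 1/0.9074 ≈ 1.1020.
Single-dose peak C₀ = D/Vd = 779/40 ≈ 19.475 mcg/mL.
Cmax,ss = C₀/(1 − f) ≈ 19.475/0.9074 ≈ 21.462 mcg/mL.
One interval later, Cmin,ss = Cmax,ss·e^(−kτ) ≈ 21.462 × 0.0926 ≈ 1.987 mcg/mL.
Trough 2.0 mcg/mL vs MEC 1 mcg/mL: adequate.

2.0 mcg/mL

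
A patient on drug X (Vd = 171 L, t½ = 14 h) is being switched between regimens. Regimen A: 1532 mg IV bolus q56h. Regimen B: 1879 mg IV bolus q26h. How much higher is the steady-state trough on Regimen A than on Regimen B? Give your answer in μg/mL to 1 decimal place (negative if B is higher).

Regimen A: f = (1/2)^(56/14) ≈ 0.0625; Cmin,ss = (1532/171)·f/(1−f) ≈ 0.597 μg/mL.
Regimen B: f = (1/2)^(26/14) ≈ 0.2760; Cmin,ss = (1879/171)·f/(1−f) ≈ 4.189 μg/mL.
Difference ≈ 0.597 − 4.189 ≈ -3.592 μg/mL.

-3.6 μg/mL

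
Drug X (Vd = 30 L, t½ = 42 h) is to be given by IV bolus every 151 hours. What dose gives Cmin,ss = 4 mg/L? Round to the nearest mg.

τ/t½ = 151/42 ≈ 3.5952, so f = (1/2)^(151/42) ≈ 0.082742.
Cmin,ss = (D/Vd)·f/(1−f), so D = Cmin,ss·Vd·(1−f)/f.
D = 4 × 30 × (1−f)/f ≈ 4 × 30 × 11.08576 ≈ 1330.29 mg.

1330 mg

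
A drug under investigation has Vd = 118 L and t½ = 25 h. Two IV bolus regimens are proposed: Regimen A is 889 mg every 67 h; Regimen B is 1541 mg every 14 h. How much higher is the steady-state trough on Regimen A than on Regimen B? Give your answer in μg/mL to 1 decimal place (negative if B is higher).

-26.1 μg/mL

Regimen A: f = (1/2)^(67/25) ≈ 0.1560; Cmin,ss = (889/118)·f/(1−f) ≈ 1.393 μg/mL.
Regimen B: f = (1/2)^(14/25) ≈ 0.6783; Cmin,ss = (1541/118)·f/(1−f) ≈ 27.535 μg/mL.
Difference ≈ 1.393 − 27.535 ≈ -26.142 μg/mL.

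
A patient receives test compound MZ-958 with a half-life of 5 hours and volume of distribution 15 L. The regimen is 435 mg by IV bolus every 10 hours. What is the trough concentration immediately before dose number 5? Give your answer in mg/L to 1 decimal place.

f = (1/2)^(τ/t½) = (1/2)^(10/5) ≈ 0.2500.
C₀ = D/Vd = 435/15 ≈ 29.000 mg/L.
Before the 5th dose, 4 doses have been given. Superposition: Cmin = C₀·(f + f² + … + f^4).
≈ 29.000 × (0.2500 + 0.0625 + 0.0156 + 0.0039) ≈ 29.000 × 0.3320 ≈ 9.628 mg/L.

9.6 mg/L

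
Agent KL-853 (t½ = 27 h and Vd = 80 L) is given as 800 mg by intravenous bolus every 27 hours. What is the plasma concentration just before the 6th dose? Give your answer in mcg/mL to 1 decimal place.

9.7 mcg/mL

f = (1/2)^(τ/t½) = (1/2)^(27/27) ≈ 0.5000.
C₀ = D/Vd = 800/80 ≈ 10.000 mcg/mL.
Before the 6th dose, 5 doses have been given. Superposition: Cmin = C₀·(f + f² + … + f^5).
≈ 10.000 × (0.5000 + 0.2500 + 0.1250 + 0.0625 + 0.0313) ≈ 10.000 × 0.9688 ≈ 9.688 mcg/mL.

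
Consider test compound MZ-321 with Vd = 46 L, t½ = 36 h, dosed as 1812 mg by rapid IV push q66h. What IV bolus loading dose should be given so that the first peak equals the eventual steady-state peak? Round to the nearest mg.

2519 mg

f = (1/2)^(66/36) ≈ 0.280616; accumulation ratio R = 1/(1−f) ≈ 1.39008.
Loading dose to hit Cmax,ss on first dose: D_load = D_maint·R ≈ 1812 × 1.39008 ≈ 2518.82 mg.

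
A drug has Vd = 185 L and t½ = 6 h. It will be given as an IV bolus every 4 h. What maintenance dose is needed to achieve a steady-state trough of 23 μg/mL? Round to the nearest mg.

τ/t½ = 4/6 ≈ 0.66667, so f = (1/2)^(4/6) ≈ 0.629961.
Cmin,ss = (D/Vd)·f/(1−f), so D = Cmin,ss·Vd·(1−f)/f.
D = 23 × 185 × (1−f)/f ≈ 23 × 185 × 0.58740 ≈ 2499.39 mg.

2499 mg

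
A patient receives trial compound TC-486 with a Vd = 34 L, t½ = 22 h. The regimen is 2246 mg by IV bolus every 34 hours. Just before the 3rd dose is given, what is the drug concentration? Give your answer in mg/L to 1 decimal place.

f = (1/2)^(τ/t½) = (1/2)^(34/22) ≈ 0.3426.
C₀ = D/Vd = 2246/34 ≈ 66.059 mg/L.
Before the 3rd dose, 2 doses have been given. Superposition: Cmin = C₀·(f + f²).
≈ 66.059 × (0.3426 + 0.1174) ≈ 66.059 × 0.4600 ≈ 30.387 mg/L.

30.4 mg/L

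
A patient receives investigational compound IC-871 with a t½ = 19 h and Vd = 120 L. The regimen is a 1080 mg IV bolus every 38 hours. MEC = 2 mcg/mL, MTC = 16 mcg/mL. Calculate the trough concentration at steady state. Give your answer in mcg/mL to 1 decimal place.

The dosing interval is 2 half-lives, so f = 2^(−2) = 0.25.
Accumulation ratio R = 1/(1 − f) = 1/0.75 = 4/3.
Single-dose peak C₀ = D/Vd = 1080/120 = 9 mcg/mL.
Steady-state peak Cmax,ss = C₀·R = 9 × 4/3 ≈ 12.000 mcg/mL.
Steady-state trough Cmin,ss = Cmax,ss·f ≈ 12.000 × 0.25 ≈ 3.000 mcg/mL.
Trough 3.0 mcg/mL vs MEC 2 mcg/mL: adequate.

3.0 mcg/mL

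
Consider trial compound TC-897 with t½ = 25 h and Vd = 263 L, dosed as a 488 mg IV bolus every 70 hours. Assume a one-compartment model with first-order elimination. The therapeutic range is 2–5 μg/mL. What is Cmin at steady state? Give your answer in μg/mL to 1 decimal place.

τ/t½ = 70/25 ≈ 2.8, so fraction remaining f = (1/2)^(70/25) ≈ 0.1436.
Each bolus raises the concentration by D/Vd = 488/263 ≈ 1.856 μg/mL.
Steady-state trough Cmin,ss = C₀·f/(1−f) ≈ 1.856 × 0.1436/0.8564 ≈ 0.311 μg/mL.
Trough 0.3 μg/mL vs MEC 2 μg/mL: subtherapeutic.

0.3 μg/mL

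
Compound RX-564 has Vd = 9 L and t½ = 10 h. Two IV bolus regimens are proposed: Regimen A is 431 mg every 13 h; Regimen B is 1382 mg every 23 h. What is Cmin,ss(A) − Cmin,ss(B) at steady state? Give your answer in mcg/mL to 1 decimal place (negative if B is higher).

-6.4 mcg/mL

Regimen A: f = (1/2)^(13/10) ≈ 0.4061; Cmin,ss = (431/9)·f/(1−f) ≈ 32.746 mcg/mL.
Regimen B: f = (1/2)^(23/10) ≈ 0.2031; Cmin,ss = (1382/9)·f/(1−f) ≈ 39.136 mcg/mL.
Difference ≈ 32.746 − 39.136 ≈ -6.390 mcg/mL.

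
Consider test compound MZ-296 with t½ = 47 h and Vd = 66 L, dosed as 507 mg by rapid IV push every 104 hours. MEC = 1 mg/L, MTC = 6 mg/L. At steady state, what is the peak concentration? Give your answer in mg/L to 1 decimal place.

τ/t½ = 104/47 ≈ 2.2128, so fraction remaining f = (1/2)^(104/47) ≈ 0.2157.
At steady state, accumulation factor R = 1/(1 − e^(−kτ)) ≈ 1.2750.
Single-dose peak C₀ = D/Vd = 507/66 ≈ 7.682 mg/L.
Cmax,ss = C₀/(1 − f) ≈ 7.682/0.7843 ≈ 9.795 mg/L.
Peak 9.8 mg/L vs MTC 6 mg/L: exceeds toxic threshold.

9.8 mg/L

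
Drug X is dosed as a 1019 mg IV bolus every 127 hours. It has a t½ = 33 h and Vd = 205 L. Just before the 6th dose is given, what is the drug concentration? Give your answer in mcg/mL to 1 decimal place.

0.4 mcg/mL

f = (1/2)^(τ/t½) = (1/2)^(127/33) ≈ 0.0694.
C₀ = D/Vd = 1019/205 ≈ 4.971 mcg/mL.
Before the 6th dose, 5 doses have been given. Superposition: Cmin = C₀·(f + f² + … + f^5).
≈ 4.971 × (0.0694 + 0.0048 + 0.0003 + 0.0000 + 0.0000) ≈ 4.971 × 0.0745 ≈ 0.370 mcg/mL.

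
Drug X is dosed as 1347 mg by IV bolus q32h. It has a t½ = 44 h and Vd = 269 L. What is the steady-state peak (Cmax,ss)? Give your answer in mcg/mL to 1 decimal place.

τ/t½ = 32/44 ≈ 0.72727, so fraction remaining f = (1/2)^(32/44) ≈ 0.6040.
At steady state, accumulation factor R = 1/(1 − e^(−kτ)) ≈ 2.5253.
Each bolus raises the concentration by D/Vd = 1347/269 ≈ 5.007 mcg/mL.
Steady-state peak Cmax,ss = C₀·R ≈ 5.007 × 2.5253 ≈ 12.644 mcg/mL.

12.6 mcg/mL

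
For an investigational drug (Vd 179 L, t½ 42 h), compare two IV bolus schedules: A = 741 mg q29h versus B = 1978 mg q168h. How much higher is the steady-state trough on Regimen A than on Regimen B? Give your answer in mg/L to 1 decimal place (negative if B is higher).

6.0 mg/L

Regimen A: f = (1/2)^(29/42) ≈ 0.6196; Cmin,ss = (741/179)·f/(1−f) ≈ 6.743 mg/L.
Regimen B: f = (1/2)^(168/42) ≈ 0.0625; Cmin,ss = (1978/179)·f/(1−f) ≈ 0.737 mg/L.
Difference ≈ 6.743 − 0.737 ≈ 6.006 mg/L.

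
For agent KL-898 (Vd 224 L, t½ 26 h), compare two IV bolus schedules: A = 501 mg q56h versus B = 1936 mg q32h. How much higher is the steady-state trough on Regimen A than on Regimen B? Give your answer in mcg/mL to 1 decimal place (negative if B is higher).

Regimen A: f = (1/2)^(56/26) ≈ 0.2247; Cmin,ss = (501/224)·f/(1−f) ≈ 0.648 mcg/mL.
Regimen B: f = (1/2)^(32/26) ≈ 0.4261; Cmin,ss = (1936/224)·f/(1−f) ≈ 6.417 mcg/mL.
Difference ≈ 0.648 − 6.417 ≈ -5.769 mcg/mL.

-5.8 mcg/mL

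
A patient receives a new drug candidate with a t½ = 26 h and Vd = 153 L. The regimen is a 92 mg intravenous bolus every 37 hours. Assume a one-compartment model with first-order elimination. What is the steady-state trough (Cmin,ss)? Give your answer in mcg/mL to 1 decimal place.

0.4 mcg/mL

τ/t½ = 37/26 ≈ 1.4231, so fraction remaining f = (1/2)^(37/26) ≈ 0.3729.
Each bolus raises the concentration by D/Vd = 92/153 ≈ 0.601 mcg/mL.
Steady-state trough Cmin,ss = C₀·f/(1−f) ≈ 0.601 × 0.3729/0.6271 ≈ 0.357 mcg/mL.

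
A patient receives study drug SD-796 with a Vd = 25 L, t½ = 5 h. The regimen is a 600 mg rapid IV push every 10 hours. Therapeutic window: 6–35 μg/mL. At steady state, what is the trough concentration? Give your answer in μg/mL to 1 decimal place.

8.0 μg/mL

The dosing interval is 2 half-lives, so f = 2^(−2) = 0.25.
Accumulation ratio R = 1/(1 − f) = 1/0.75 = 4/3.
Single-dose peak C₀ = D/Vd = 600/25 = 24 μg/mL.
Steady-state peak Cmax,ss = C₀·R = 24 × 4/3 ≈ 32.000 μg/mL.
Steady-state trough Cmin,ss = Cmax,ss·f ≈ 32.000 × 0.25 ≈ 8.000 μg/mL.
Trough 8.0 μg/mL vs MEC 6 μg/mL: adequate.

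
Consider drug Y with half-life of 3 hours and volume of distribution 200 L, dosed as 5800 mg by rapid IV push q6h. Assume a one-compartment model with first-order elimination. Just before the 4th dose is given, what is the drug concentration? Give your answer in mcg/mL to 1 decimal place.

9.5 mcg/mL

f = (1/2)^(τ/t½) = (1/2)^(6/3) ≈ 0.2500.
C₀ = D/Vd = 5800/200 ≈ 29.000 mcg/mL.
Before the 4th dose, 3 doses have been given. Superposition: Cmin = C₀·(f + f² + … + f^3).
≈ 29.000 × (0.2500 + 0.0625 + 0.0156) ≈ 29.000 × 0.3281 ≈ 9.515 mcg/mL.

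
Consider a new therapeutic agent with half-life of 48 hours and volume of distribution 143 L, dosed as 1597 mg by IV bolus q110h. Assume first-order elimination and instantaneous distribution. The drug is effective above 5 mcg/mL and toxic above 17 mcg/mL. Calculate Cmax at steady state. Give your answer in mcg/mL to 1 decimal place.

k = ln2/t½ = ln2/48 ≈ 0.014441 h⁻¹; fraction remaining f = e^(−kτ) = e^(−0.014441×110) ≈ 0.2042.
At steady state, accumulation factor R = 1/(1 − e^(−kτ)) ≈ 1.2566.
Each bolus raises the concentration by D/Vd = 1597/143 ≈ 11.168 mcg/mL.
Steady-state peak Cmax,ss = C₀·R ≈ 11.168 × 1.2566 ≈ 14.034 mcg/mL.
Peak 14.0 mcg/mL vs MTC 17 mcg/mL: below toxic threshold.

14.0 mcg/mL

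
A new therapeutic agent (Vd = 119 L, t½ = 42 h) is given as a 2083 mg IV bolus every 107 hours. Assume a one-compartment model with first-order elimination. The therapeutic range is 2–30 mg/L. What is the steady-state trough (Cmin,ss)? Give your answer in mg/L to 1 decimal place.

τ/t½ = 107/42 ≈ 2.5476, so fraction remaining f = (1/2)^(107/42) ≈ 0.1710.
Each bolus raises the concentration by D/Vd = 2083/119 ≈ 17.504 mg/L.
Steady-state trough Cmin,ss = C₀·f/(1−f) ≈ 17.504 × 0.1710/0.8290 ≈ 3.611 mg/L.
Trough 3.6 mg/L vs MEC 2 mg/L: adequate.

3.6 mg/L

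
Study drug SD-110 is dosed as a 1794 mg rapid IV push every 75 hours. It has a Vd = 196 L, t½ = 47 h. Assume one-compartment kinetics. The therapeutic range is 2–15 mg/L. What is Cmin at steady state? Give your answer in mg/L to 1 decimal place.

τ/t½ = 75/47 ≈ 1.5957, so fraction remaining f = (1/2)^(75/47) ≈ 0.3309.
At steady state, accumulation factor R = 1/(1 − e^(−kτ)) ≈ 1.4945.
Each bolus raises the concentration by D/Vd = 1794/196 ≈ 9.153 mg/L.
Cmax,ss = C₀/(1 − f) ≈ 9.153/0.6691 ≈ 13.680 mg/L.
One interval later, Cmin,ss = Cmax,ss·e^(−kτ) ≈ 13.680 × 0.3309 ≈ 4.527 mg/L.
Trough 4.5 mg/L vs MEC 2 mg/L: adequate.

4.5 mg/L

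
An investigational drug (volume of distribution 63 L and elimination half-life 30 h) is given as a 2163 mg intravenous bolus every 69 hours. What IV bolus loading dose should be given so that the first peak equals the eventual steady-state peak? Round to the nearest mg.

f = (1/2)^(69/30) ≈ 0.203063; accumulation ratio R = 1/(1−f) ≈ 1.25480.
Loading dose to hit Cmax,ss on first dose: D_load = D_maint·R ≈ 2163 × 1.25480 ≈ 2714.13 mg.

2714 mg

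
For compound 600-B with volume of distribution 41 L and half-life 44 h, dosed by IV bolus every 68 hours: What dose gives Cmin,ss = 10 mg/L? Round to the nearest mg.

787 mg

τ/t½ = 68/44 ≈ 1.5455, so f = (1/2)^(68/44) ≈ 0.342588.
Cmin,ss = (D/Vd)·f/(1−f), so D = Cmin,ss·Vd·(1−f)/f.
D = 10 × 41 × (1−f)/f ≈ 10 × 41 × 1.91896 ≈ 786.77 mg.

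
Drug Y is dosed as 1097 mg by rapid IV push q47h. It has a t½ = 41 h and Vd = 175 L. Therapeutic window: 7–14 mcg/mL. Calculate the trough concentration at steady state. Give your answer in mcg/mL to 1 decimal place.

Over one 47-h interval, 47/41 ≈ 1.1463 half-lives elapse, leaving f ≈ 0.4518 of each dose.
At steady state, accumulation factor R = 1/(1 − e^(−kτ)) ≈ 1.8242.
Each bolus raises the concentration by D/Vd = 1097/175 ≈ 6.269 mcg/mL.
Cmax,ss = C₀/(1 − f) ≈ 6.269/0.5482 ≈ 11.436 mcg/mL.
One interval later, Cmin,ss = Cmax,ss·e^(−kτ) ≈ 11.436 × 0.4518 ≈ 5.167 mcg/mL.
Trough 5.2 mcg/mL vs MEC 7 mcg/mL: subtherapeutic.

5.2 mcg/mL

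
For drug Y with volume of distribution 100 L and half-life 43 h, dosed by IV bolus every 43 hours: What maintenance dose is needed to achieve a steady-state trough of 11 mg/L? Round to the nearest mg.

1100 mg

τ/t½ = 43/43 ≈ 1, so f = (1/2)^(43/43) ≈ 0.500000.
Cmin,ss = (D/Vd)·f/(1−f), so D = Cmin,ss·Vd·(1−f)/f.
D = 11 × 100 × (1−f)/f ≈ 11 × 100 × 1.00000 ≈ 1100.00 mg.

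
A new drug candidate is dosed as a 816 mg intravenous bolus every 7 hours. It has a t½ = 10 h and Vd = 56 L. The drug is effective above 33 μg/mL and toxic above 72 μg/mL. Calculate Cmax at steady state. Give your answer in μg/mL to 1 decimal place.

τ/t½ = 7/10 ≈ 0.7, so fraction remaining f = (1/2)^(7/10) ≈ 0.6156.
Accumulation ratio R = 1/(1 − f) ≈ 1/0.3844 ≈ 2.6015.
Single-dose peak C₀ = D/Vd = 816/56 ≈ 14.571 μg/mL.
Steady-state peak Cmax,ss = C₀·R ≈ 14.571 × 2.6015 ≈ 37.906 μg/mL.
Peak 37.9 μg/mL vs MTC 72 μg/mL: below toxic threshold.

37.9 μg/mL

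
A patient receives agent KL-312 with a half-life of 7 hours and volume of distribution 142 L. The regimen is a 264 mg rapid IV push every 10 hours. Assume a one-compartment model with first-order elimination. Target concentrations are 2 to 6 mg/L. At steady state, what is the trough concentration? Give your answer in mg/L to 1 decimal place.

1.1 mg/L

τ/t½ = 10/7 ≈ 1.4286, so fraction remaining f = (1/2)^(10/7) ≈ 0.3715.
At steady state, accumulation factor R = 1/(1 − e^(−kτ)) ≈ 1.5911.
Each bolus raises the concentration by D/Vd = 264/142 ≈ 1.859 mg/L.
Steady-state peak Cmax,ss = C₀·R ≈ 1.859 × 1.5911 ≈ 2.958 mg/L.
One interval later, Cmin,ss = Cmax,ss·e^(−kτ) ≈ 2.958 × 0.3715 ≈ 1.099 mg/L.
Trough 1.1 mg/L vs MEC 2 mg/L: subtherapeutic.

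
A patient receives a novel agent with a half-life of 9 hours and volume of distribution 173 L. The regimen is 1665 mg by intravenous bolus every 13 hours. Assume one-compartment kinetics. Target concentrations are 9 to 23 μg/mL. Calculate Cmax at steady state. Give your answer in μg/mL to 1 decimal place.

15.2 μg/mL

Over one 13-h interval, 13/9 ≈ 1.4444 half-lives elapse, leaving f ≈ 0.3674 of each dose.
At steady state, accumulation factor R = 1/(1 − e^(−kτ)) ≈ 1.5808.
Each bolus raises the concentration by D/Vd = 1665/173 ≈ 9.624 μg/mL.
Cmax,ss = C₀/(1 − f) ≈ 9.624/0.6326 ≈ 15.213 μg/mL.
Peak 15.2 μg/mL vs MTC 23 μg/mL: below toxic threshold.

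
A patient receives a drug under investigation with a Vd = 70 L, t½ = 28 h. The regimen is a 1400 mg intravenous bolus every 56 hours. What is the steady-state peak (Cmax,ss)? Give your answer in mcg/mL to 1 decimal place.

τ = 56 h = 2 half-lives, so f = (1/2)^2 = 0.25.
At steady state, R = 1/(1 − 0.25) = 4/3.
Single-dose peak C₀ = D/Vd = 1400/70 = 20 mcg/mL.
Steady-state peak Cmax,ss = C₀·R = 20 × 4/3 ≈ 26.667 mcg/mL.

26.7 mcg/mL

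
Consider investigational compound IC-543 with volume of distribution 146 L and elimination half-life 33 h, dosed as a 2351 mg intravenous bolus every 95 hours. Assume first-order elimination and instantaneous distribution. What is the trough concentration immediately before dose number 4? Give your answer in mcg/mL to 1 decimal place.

f = (1/2)^(τ/t½) = (1/2)^(95/33) ≈ 0.1360.
C₀ = D/Vd = 2351/146 ≈ 16.103 mcg/mL.
Before the 4th dose, 3 doses have been given. Superposition: Cmin = C₀·(f + f² + … + f^3).
≈ 16.103 × (0.1360 + 0.0185 + 0.0025) ≈ 16.103 × 0.1570 ≈ 2.528 mcg/mL.

2.5 mcg/mL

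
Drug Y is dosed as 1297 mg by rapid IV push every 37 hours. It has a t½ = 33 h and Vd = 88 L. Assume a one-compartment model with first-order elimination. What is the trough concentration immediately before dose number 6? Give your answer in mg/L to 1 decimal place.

f = (1/2)^(τ/t½) = (1/2)^(37/33) ≈ 0.4597.
C₀ = D/Vd = 1297/88 ≈ 14.739 mg/L.
Before the 6th dose, 5 doses have been given. Superposition: Cmin = C₀·(f + f² + … + f^5).
≈ 14.739 × (0.4597 + 0.2113 + 0.0971 + 0.0447 + 0.0205) ≈ 14.739 × 0.8333 ≈ 12.282 mg/L.

12.3 mg/L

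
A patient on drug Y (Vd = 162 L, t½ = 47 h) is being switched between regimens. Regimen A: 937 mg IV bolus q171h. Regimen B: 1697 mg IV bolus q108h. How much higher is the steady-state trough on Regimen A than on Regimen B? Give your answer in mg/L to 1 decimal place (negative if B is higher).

-2.2 mg/L

Regimen A: f = (1/2)^(171/47) ≈ 0.0803; Cmin,ss = (937/162)·f/(1−f) ≈ 0.505 mg/L.
Regimen B: f = (1/2)^(108/47) ≈ 0.2034; Cmin,ss = (1697/162)·f/(1−f) ≈ 2.675 mg/L.
Difference ≈ 0.505 − 2.675 ≈ -2.170 mg/L.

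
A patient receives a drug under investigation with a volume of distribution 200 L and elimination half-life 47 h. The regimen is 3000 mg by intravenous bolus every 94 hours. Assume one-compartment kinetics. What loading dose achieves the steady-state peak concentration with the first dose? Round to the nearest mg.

f = (1/2)^(94/47) ≈ 0.250000; accumulation ratio R = 1/(1−f) ≈ 1.33333.
Loading dose to hit Cmax,ss on first dose: D_load = D_maint·R ≈ 3000 × 1.33333 ≈ 3999.99 mg.

4000 mg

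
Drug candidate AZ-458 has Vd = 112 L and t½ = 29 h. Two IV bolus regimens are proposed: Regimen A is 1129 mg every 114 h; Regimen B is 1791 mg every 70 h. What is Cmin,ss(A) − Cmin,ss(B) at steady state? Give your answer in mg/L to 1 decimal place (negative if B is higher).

Regimen A: f = (1/2)^(114/29) ≈ 0.0656; Cmin,ss = (1129/112)·f/(1−f) ≈ 0.708 mg/L.
Regimen B: f = (1/2)^(70/29) ≈ 0.1877; Cmin,ss = (1791/112)·f/(1−f) ≈ 3.695 mg/L.
Difference ≈ 0.708 − 3.695 ≈ -2.987 mg/L.

-3.0 mg/L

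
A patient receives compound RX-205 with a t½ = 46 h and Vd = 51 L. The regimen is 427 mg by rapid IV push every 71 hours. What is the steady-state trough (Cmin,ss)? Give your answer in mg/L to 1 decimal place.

k = ln2/t½ = ln2/46 ≈ 0.015068 h⁻¹; fraction remaining f = e^(−kτ) = e^(−0.015068×71) ≈ 0.3431.
Each bolus raises the concentration by D/Vd = 427/51 ≈ 8.373 mg/L.
Steady-state trough Cmin,ss = C₀·f/(1−f) ≈ 8.373 × 0.3431/0.6569 ≈ 4.373 mg/L.

4.4 mg/L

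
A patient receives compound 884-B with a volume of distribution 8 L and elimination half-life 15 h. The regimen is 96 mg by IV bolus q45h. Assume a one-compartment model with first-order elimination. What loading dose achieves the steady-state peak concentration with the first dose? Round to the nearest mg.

f = (1/2)^(45/15) ≈ 0.125000; accumulation ratio R = 1/(1−f) ≈ 1.14286.
Loading dose to hit Cmax,ss on first dose: D_load = D_maint·R ≈ 96 × 1.14286 ≈ 109.71 mg.

110 mg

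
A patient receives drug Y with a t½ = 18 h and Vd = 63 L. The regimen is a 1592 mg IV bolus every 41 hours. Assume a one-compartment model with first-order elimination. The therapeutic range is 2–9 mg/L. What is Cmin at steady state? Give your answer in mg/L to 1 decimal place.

τ/t½ = 41/18 ≈ 2.2778, so fraction remaining f = (1/2)^(41/18) ≈ 0.2062.
Accumulation ratio R = 1/(1 − f) ≈ 1/0.7938 ≈ 1.2598.
Single-dose peak C₀ = D/Vd = 1592/63 ≈ 25.270 mg/L.
Cmax,ss = C₀/(1 − f) ≈ 25.270/0.7938 ≈ 31.834 mg/L.
Steady-state trough Cmin,ss = Cmax,ss·f ≈ 31.834 × 0.2062 ≈ 6.564 mg/L.
Trough 6.6 mg/L vs MEC 2 mg/L: adequate.

6.6 mg/L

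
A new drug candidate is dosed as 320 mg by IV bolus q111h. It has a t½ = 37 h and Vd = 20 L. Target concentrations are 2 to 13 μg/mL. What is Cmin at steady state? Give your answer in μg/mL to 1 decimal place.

The dosing interval is 3 half-lives, so f = 2^(−3) = 0.125.
Accumulation ratio R = 1/(1 − f) = 1/0.875 = 8/7.
Single-dose peak C₀ = D/Vd = 320/20 = 16 μg/mL.
Steady-state peak Cmax,ss = C₀·R = 16 × 8/7 ≈ 18.286 μg/mL.
Steady-state trough Cmin,ss = Cmax,ss·f ≈ 18.286 × 0.125 ≈ 2.286 μg/mL.
Trough 2.3 μg/mL vs MEC 2 μg/mL: adequate.

2.3 μg/mL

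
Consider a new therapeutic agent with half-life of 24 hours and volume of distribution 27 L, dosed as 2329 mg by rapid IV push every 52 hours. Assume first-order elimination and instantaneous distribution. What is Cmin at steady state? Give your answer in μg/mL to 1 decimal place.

Over one 52-h interval, 52/24 ≈ 2.1667 half-lives elapse, leaving f ≈ 0.2227 of each dose.
Accumulation ratio R = 1/(1 − f) ≈ 1/0.7773 ≈ 1.2865.
Single-dose peak C₀ = D/Vd = 2329/27 ≈ 86.259 μg/mL.
Steady-state peak Cmax,ss = C₀·R ≈ 86.259 × 1.2865 ≈ 110.972 μg/mL.
Steady-state trough Cmin,ss = Cmax,ss·f ≈ 110.972 × 0.2227 ≈ 24.713 μg/mL.

24.7 μg/mL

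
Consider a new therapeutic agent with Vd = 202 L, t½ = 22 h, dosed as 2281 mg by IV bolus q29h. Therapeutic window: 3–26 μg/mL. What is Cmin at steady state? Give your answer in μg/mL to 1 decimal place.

7.6 μg/mL

Over one 29-h interval, 29/22 ≈ 1.3182 half-lives elapse, leaving f ≈ 0.4010 of each dose.
Single-dose peak C₀ = D/Vd = 2281/202 ≈ 11.292 μg/mL.
Steady-state trough Cmin,ss = C₀·f/(1−f) ≈ 11.292 × 0.4010/0.5990 ≈ 7.559 μg/mL.
Trough 7.6 μg/mL vs MEC 3 μg/mL: adequate.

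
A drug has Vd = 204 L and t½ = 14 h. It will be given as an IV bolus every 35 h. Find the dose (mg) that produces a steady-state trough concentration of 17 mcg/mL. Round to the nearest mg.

16150 mg

τ/t½ = 35/14 ≈ 2.5, so f = (1/2)^(35/14) ≈ 0.176777.
Cmin,ss = (D/Vd)·f/(1−f), so D = Cmin,ss·Vd·(1−f)/f.
D = 17 × 204 × (1−f)/f ≈ 17 × 204 × 4.65684 ≈ 16149.92 mg.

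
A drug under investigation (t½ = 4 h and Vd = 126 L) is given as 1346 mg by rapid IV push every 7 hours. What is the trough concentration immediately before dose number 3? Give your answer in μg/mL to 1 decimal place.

4.1 μg/mL

f = (1/2)^(τ/t½) = (1/2)^(7/4) ≈ 0.2973.
C₀ = D/Vd = 1346/126 ≈ 10.683 μg/mL.
Before the 3rd dose, 2 doses have been given. Superposition: Cmin = C₀·(f + f²).
≈ 10.683 × (0.2973 + 0.0884) ≈ 10.683 × 0.3857 ≈ 4.120 μg/mL.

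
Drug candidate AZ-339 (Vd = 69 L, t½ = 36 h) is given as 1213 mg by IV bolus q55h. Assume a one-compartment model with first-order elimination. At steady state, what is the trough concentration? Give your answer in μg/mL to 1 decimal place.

9.3 μg/mL

τ/t½ = 55/36 ≈ 1.5278, so fraction remaining f = (1/2)^(55/36) ≈ 0.3468.
Accumulation ratio R = 1/(1 − f) ≈ 1/0.6532 ≈ 1.5309.
Single-dose peak C₀ = D/Vd = 1213/69 ≈ 17.580 μg/mL.
Steady-state peak Cmax,ss = C₀·R ≈ 17.580 × 1.5309 ≈ 26.913 μg/mL.
Steady-state trough Cmin,ss = Cmax,ss·f ≈ 26.913 × 0.3468 ≈ 9.333 μg/mL.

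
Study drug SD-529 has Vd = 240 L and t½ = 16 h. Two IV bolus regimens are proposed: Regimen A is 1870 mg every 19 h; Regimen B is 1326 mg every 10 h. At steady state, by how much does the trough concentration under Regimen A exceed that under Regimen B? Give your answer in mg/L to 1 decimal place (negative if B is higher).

Regimen A: f = (1/2)^(19/16) ≈ 0.4391; Cmin,ss = (1870/240)·f/(1−f) ≈ 6.100 mg/L.
Regimen B: f = (1/2)^(10/16) ≈ 0.6484; Cmin,ss = (1326/240)·f/(1−f) ≈ 10.189 mg/L.
Difference ≈ 6.100 − 10.189 ≈ -4.089 mg/L.

-4.1 mg/L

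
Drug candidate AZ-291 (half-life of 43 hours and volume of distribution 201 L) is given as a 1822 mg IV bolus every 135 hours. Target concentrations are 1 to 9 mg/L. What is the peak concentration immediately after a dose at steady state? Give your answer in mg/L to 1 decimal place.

τ/t½ = 135/43 ≈ 3.1395, so fraction remaining f = (1/2)^(135/43) ≈ 0.1135.
Accumulation ratio R = 1/(1 − f) ≈ 1/0.8865 ≈ 1.1280.
Single-dose peak C₀ = D/Vd = 1822/201 ≈ 9.065 mg/L.
Cmax,ss = C₀/(1 − f) ≈ 9.065/0.8865 ≈ 10.226 mg/L.
Peak 10.2 mg/L vs MTC 9 mg/L: exceeds toxic threshold.

10.2 mg/L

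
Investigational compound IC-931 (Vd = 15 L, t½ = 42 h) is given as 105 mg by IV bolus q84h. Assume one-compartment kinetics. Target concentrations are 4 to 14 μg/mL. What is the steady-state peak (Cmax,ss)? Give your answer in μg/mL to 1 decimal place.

9.3 μg/mL

The dosing interval is 2 half-lives, so f = 2^(−2) = 0.25.
At steady state, R = 1/(1 − 0.25) = 4/3.
Single-dose peak C₀ = D/Vd = 105/15 = 7 μg/mL.
Steady-state peak Cmax,ss = C₀·R = 7 × 4/3 ≈ 9.333 μg/mL.
Peak 9.3 μg/mL vs MTC 14 μg/mL: below toxic threshold.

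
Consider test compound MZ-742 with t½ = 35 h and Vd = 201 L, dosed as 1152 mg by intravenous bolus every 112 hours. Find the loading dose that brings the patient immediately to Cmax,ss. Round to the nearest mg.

f = (1/2)^(112/35) ≈ 0.108819; accumulation ratio R = 1/(1−f) ≈ 1.12211.
Loading dose to hit Cmax,ss on first dose: D_load = D_maint·R ≈ 1152 × 1.12211 ≈ 1292.67 mg.

1293 mg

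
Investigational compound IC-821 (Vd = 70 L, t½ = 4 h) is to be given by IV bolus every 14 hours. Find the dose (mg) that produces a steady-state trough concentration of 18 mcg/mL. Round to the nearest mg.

12995 mg

τ/t½ = 14/4 ≈ 3.5, so f = (1/2)^(14/4) ≈ 0.088388.
Cmin,ss = (D/Vd)·f/(1−f), so D = Cmin,ss·Vd·(1−f)/f.
D = 18 × 70 × (1−f)/f ≈ 18 × 70 × 10.31375 ≈ 12995.33 mg.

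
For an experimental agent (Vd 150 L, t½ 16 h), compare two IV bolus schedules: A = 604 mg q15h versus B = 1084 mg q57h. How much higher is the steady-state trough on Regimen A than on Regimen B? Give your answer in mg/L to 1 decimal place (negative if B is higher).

Regimen A: f = (1/2)^(15/16) ≈ 0.5221; Cmin,ss = (604/150)·f/(1−f) ≈ 4.399 mg/L.
Regimen B: f = (1/2)^(57/16) ≈ 0.0846; Cmin,ss = (1084/150)·f/(1−f) ≈ 0.668 mg/L.
Difference ≈ 4.399 − 0.668 ≈ 3.731 mg/L.

3.7 mg/L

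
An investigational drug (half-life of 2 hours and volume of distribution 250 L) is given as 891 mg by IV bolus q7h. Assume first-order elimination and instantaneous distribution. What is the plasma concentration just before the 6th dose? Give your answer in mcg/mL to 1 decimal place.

0.3 mcg/mL

f = (1/2)^(τ/t½) = (1/2)^(7/2) ≈ 0.0884.
C₀ = D/Vd = 891/250 ≈ 3.564 mcg/mL.
Before the 6th dose, 5 doses have been given. Superposition: Cmin = C₀·(f + f² + … + f^5).
≈ 3.564 × (0.0884 + 0.0078 + 0.0007 + 0.0001 + 0.0000) ≈ 3.564 × 0.0970 ≈ 0.346 mcg/mL.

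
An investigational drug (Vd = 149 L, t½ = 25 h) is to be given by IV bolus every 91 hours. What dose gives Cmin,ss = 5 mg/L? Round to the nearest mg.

8543 mg

τ/t½ = 91/25 ≈ 3.64, so f = (1/2)^(91/25) ≈ 0.080214.
Cmin,ss = (D/Vd)·f/(1−f), so D = Cmin,ss·Vd·(1−f)/f.
D = 5 × 149 × (1−f)/f ≈ 5 × 149 × 11.46665 ≈ 8542.65 mg.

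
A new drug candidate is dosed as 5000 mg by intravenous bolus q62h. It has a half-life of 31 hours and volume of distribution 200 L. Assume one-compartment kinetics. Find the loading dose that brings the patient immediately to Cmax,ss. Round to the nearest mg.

f = (1/2)^(62/31) ≈ 0.250000; accumulation ratio R = 1/(1−f) ≈ 1.33333.
Loading dose to hit Cmax,ss on first dose: D_load = D_maint·R ≈ 5000 × 1.33333 ≈ 6666.65 mg.

6667 mg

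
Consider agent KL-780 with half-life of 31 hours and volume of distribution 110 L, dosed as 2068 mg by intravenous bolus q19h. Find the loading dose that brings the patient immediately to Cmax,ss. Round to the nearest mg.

5975 mg

f = (1/2)^(19/31) ≈ 0.653880; accumulation ratio R = 1/(1−f) ≈ 2.88917.
Loading dose to hit Cmax,ss on first dose: D_load = D_maint·R ≈ 2068 × 2.88917 ≈ 5974.80 mg.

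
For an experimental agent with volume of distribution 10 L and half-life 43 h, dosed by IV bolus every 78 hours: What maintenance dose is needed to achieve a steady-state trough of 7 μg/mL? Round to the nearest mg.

τ/t½ = 78/43 ≈ 1.814, so f = (1/2)^(78/43) ≈ 0.284410.
Cmin,ss = (D/Vd)·f/(1−f), so D = Cmin,ss·Vd·(1−f)/f.
D = 7 × 10 × (1−f)/f ≈ 7 × 10 × 2.51605 ≈ 176.12 mg.

176 mg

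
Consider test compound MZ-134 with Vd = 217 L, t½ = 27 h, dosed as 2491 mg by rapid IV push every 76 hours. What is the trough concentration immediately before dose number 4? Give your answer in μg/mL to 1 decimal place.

f = (1/2)^(τ/t½) = (1/2)^(76/27) ≈ 0.1421.
C₀ = D/Vd = 2491/217 ≈ 11.479 μg/mL.
Before the 4th dose, 3 doses have been given. Superposition: Cmin = C₀·(f + f² + … + f^3).
≈ 11.479 × (0.1421 + 0.0202 + 0.0029) ≈ 11.479 × 0.1652 ≈ 1.896 μg/mL.

1.9 μg/mL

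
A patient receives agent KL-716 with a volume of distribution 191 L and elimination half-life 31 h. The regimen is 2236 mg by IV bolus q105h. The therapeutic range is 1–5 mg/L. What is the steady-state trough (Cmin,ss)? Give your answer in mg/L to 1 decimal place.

k = ln2/t½ = ln2/31 ≈ 0.022360 h⁻¹; fraction remaining f = e^(−kτ) = e^(−0.022360×105) ≈ 0.0956.
Each bolus raises the concentration by D/Vd = 2236/191 ≈ 11.707 mg/L.
Steady-state trough Cmin,ss = C₀·f/(1−f) ≈ 11.707 × 0.0956/0.9044 ≈ 1.237 mg/L.
Trough 1.2 mg/L vs MEC 1 mg/L: adequate.

1.2 mg/L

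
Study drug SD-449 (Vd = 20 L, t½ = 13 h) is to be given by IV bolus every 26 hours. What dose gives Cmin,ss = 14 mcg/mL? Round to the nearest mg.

840 mg

τ/t½ = 26/13 ≈ 2, so f = (1/2)^(26/13) ≈ 0.250000.
Cmin,ss = (D/Vd)·f/(1−f), so D = Cmin,ss·Vd·(1−f)/f.
D = 14 × 20 × (1−f)/f ≈ 14 × 20 × 3.00000 ≈ 840.00 mg.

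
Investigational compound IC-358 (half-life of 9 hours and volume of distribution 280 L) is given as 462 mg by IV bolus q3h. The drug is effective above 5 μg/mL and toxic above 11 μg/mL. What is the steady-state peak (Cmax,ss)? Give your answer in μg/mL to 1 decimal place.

8.0 μg/mL

k = ln2/t½ = ln2/9 ≈ 0.077016 h⁻¹; fraction remaining f = e^(−kτ) = e^(−0.077016×3) ≈ 0.7937.
Accumulation ratio R = 1/(1 − f) ≈ 1/0.2063 ≈ 4.8473.
Single-dose peak C₀ = D/Vd = 462/280 ≈ 1.650 μg/mL.
Steady-state peak Cmax,ss = C₀·R ≈ 1.650 × 4.8473 ≈ 7.998 μg/mL.
Peak 8.0 μg/mL vs MTC 11 μg/mL: below toxic threshold.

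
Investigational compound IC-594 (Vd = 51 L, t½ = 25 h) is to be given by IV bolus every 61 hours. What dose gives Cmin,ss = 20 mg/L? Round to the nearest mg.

4515 mg

τ/t½ = 61/25 ≈ 2.44, so f = (1/2)^(61/25) ≈ 0.184284.
Cmin,ss = (D/Vd)·f/(1−f), so D = Cmin,ss·Vd·(1−f)/f.
D = 20 × 51 × (1−f)/f ≈ 20 × 51 × 4.42641 ≈ 4514.94 mg.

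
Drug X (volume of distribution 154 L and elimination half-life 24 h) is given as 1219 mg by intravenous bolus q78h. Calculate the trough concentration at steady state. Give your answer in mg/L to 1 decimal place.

0.9 mg/L

k = ln2/t½ = ln2/24 ≈ 0.028881 h⁻¹; fraction remaining f = e^(−kτ) = e^(−0.028881×78) ≈ 0.1051.
Each bolus raises the concentration by D/Vd = 1219/154 ≈ 7.916 mg/L.
Steady-state trough Cmin,ss = C₀·f/(1−f) ≈ 7.916 × 0.1051/0.8949 ≈ 0.930 mg/L.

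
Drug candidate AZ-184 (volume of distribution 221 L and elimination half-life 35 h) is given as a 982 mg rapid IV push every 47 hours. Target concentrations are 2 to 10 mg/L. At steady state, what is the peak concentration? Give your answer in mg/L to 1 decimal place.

7.3 mg/L

τ/t½ = 47/35 ≈ 1.3429, so fraction remaining f = (1/2)^(47/35) ≈ 0.3942.
Accumulation ratio R = 1/(1 − f) ≈ 1/0.6058 ≈ 1.6507.
Single-dose peak C₀ = D/Vd = 982/221 ≈ 4.443 mg/L.
Steady-state peak Cmax,ss = C₀·R ≈ 4.443 × 1.6507 ≈ 7.334 mg/L.
Peak 7.3 mg/L vs MTC 10 mg/L: below toxic threshold.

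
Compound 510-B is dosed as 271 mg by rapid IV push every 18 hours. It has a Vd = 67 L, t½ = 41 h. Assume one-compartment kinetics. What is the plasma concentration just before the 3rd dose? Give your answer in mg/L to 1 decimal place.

f = (1/2)^(τ/t½) = (1/2)^(18/41) ≈ 0.7376.
C₀ = D/Vd = 271/67 ≈ 4.045 mg/L.
Before the 3rd dose, 2 doses have been given. Superposition: Cmin = C₀·(f + f²).
≈ 4.045 × (0.7376 + 0.5441) ≈ 4.045 × 1.2817 ≈ 5.184 mg/L.

5.2 mg/L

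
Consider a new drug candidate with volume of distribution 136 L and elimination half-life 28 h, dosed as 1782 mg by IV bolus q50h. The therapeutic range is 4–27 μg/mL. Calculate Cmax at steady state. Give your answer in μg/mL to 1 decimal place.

Over one 50-h interval, 50/28 ≈ 1.7857 half-lives elapse, leaving f ≈ 0.2900 of each dose.
At steady state, accumulation factor R = 1/(1 − e^(−kτ)) ≈ 1.4085.
Each bolus raises the concentration by D/Vd = 1782/136 ≈ 13.103 μg/mL.
Steady-state peak Cmax,ss = C₀·R ≈ 13.103 × 1.4085 ≈ 18.456 μg/mL.
Peak 18.5 μg/mL vs MTC 27 μg/mL: below toxic threshold.

18.5 μg/mL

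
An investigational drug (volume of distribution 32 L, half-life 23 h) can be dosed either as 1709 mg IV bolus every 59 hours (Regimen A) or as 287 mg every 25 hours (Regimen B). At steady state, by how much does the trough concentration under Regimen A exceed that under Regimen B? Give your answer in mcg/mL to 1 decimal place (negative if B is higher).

Regimen A: f = (1/2)^(59/23) ≈ 0.1690; Cmin,ss = (1709/32)·f/(1−f) ≈ 10.861 mcg/mL.
Regimen B: f = (1/2)^(25/23) ≈ 0.4708; Cmin,ss = (287/32)·f/(1−f) ≈ 7.979 mcg/mL.
Difference ≈ 10.861 − 7.979 ≈ 2.882 mcg/mL.

2.9 mcg/mL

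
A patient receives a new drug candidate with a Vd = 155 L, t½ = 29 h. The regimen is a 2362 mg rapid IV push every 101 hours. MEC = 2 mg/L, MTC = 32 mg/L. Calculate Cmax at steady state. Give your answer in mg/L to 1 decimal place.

Over one 101-h interval, 101/29 ≈ 3.4828 half-lives elapse, leaving f ≈ 0.0895 of each dose.
Accumulation ratio R = 1/(1 − f) ≈ 1/0.9105 ≈ 1.0983.
Each bolus raises the concentration by D/Vd = 2362/155 ≈ 15.239 mg/L.
Steady-state peak Cmax,ss = C₀·R ≈ 15.239 × 1.0983 ≈ 16.737 mg/L.
Peak 16.7 mg/L vs MTC 32 mg/L: below toxic threshold.

16.7 mg/L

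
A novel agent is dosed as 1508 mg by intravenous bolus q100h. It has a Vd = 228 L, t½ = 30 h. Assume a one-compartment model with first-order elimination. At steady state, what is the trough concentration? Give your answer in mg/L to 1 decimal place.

k = ln2/t½ = ln2/30 ≈ 0.023105 h⁻¹; fraction remaining f = e^(−kτ) = e^(−0.023105×100) ≈ 0.0992.
At steady state, accumulation factor R = 1/(1 − e^(−kτ)) ≈ 1.1101.
Single-dose peak C₀ = D/Vd = 1508/228 ≈ 6.614 mg/L.
Steady-state peak Cmax,ss = C₀·R ≈ 6.614 × 1.1101 ≈ 7.342 mg/L.
One interval later, Cmin,ss = Cmax,ss·e^(−kτ) ≈ 7.342 × 0.0992 ≈ 0.728 mg/L.

0.7 mg/L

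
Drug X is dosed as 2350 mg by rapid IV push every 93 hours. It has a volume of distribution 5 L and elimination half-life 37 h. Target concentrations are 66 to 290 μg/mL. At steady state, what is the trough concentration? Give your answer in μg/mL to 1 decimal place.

Over one 93-h interval, 93/37 ≈ 2.5135 half-lives elapse, leaving f ≈ 0.1751 of each dose.
Accumulation ratio R = 1/(1 − f) ≈ 1/0.8249 ≈ 1.2123.
Single-dose peak C₀ = D/Vd = 2350/5 ≈ 470.000 μg/mL.
Cmax,ss = C₀/(1 − f) ≈ 470.000/0.8249 ≈ 569.766 μg/mL.
Steady-state trough Cmin,ss = Cmax,ss·f ≈ 569.766 × 0.1751 ≈ 99.766 μg/mL.
Trough 99.8 μg/mL vs MEC 66 μg/mL: adequate.

99.8 μg/mL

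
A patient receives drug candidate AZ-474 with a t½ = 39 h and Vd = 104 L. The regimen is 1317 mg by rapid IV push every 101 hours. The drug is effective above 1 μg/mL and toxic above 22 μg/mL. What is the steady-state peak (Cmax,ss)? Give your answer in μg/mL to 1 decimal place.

15.2 μg/mL

Over one 101-h interval, 101/39 ≈ 2.5897 half-lives elapse, leaving f ≈ 0.1661 of each dose.
Accumulation ratio R = 1/(1 − f) ≈ 1/0.8339 ≈ 1.1992.
Each bolus raises the concentration by D/Vd = 1317/104 ≈ 12.663 μg/mL.
Steady-state peak Cmax,ss = C₀·R ≈ 12.663 × 1.1992 ≈ 15.185 μg/mL.
Peak 15.2 μg/mL vs MTC 22 μg/mL: below toxic threshold.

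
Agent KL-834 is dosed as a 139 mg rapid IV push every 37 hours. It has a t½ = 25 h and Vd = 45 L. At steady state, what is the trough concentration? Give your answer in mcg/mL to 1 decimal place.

k = ln2/t½ = ln2/25 ≈ 0.027726 h⁻¹; fraction remaining f = e^(−kτ) = e^(−0.027726×37) ≈ 0.3585.
Single-dose peak C₀ = D/Vd = 139/45 ≈ 3.089 mcg/mL.
Steady-state trough Cmin,ss = C₀·f/(1−f) ≈ 3.089 × 0.3585/0.6415 ≈ 1.726 mcg/mL.

1.7 mcg/mL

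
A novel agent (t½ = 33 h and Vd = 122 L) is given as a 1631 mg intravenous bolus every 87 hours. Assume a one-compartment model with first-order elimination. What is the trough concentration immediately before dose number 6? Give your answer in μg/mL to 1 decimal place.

f = (1/2)^(τ/t½) = (1/2)^(87/33) ≈ 0.1608.
C₀ = D/Vd = 1631/122 ≈ 13.369 μg/mL.
Before the 6th dose, 5 doses have been given. Superposition: Cmin = C₀·(f + f² + … + f^5).
≈ 13.369 × (0.1608 + 0.0259 + 0.0042 + 0.0007 + 0.0001) ≈ 13.369 × 0.1917 ≈ 2.563 μg/mL.

2.6 μg/mL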